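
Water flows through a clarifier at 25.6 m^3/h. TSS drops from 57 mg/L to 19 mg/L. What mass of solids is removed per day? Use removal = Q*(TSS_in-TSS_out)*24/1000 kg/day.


Concentration drop: TSS_in - TSS_out = 57 - 19 = 38 mg/L
Hourly solids removed = Q * dTSS = 25.6 m^3/h * 38 mg/L = 972.8 g/h  (m^3/h * mg/L = g/h)
Daily solids removed = 972.8 * 24 = 23347.2 g/day
Convert g to kg: 23347.2 / 1000 = 23.3472 kg/day

23.3472 kg/day


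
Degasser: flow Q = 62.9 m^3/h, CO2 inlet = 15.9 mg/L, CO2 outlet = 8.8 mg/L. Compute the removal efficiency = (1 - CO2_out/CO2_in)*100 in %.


CO2_out / CO2_in = 8.8 / 15.9 = 0.55345912
Fraction remaining = 0.55345912
efficiency = (1 - 0.55345912) * 100 = 44.6541 %

44.6541 %


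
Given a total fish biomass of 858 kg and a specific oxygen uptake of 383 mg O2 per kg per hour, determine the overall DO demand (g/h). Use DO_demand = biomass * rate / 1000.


Total O2 consumption (mg/h) = 858 kg * 383 mg/(kg*h) = 328614 mg/h
Convert to g/h: 328614 / 1000 = 328.614 g/h

328.614 g/h


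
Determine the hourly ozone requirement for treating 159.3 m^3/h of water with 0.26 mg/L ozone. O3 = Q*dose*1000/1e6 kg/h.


O3 demand (mg/h) = Q * dose * 1000 = 159.3 * 0.26 * 1000 = 41418 mg/h
Convert mg to kg: 41418 / 1e6 = 0.041418 kg/h

0.041418 kg/h


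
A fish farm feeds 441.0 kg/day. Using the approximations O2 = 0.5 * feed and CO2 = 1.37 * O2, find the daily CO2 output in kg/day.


O2 = 441.0 * 0.5 = 220.5
CO2 = 220.5 * 1.37 = 302.085

302.085 kg/day


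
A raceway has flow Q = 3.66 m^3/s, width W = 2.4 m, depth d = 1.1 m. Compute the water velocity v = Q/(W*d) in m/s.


Cross-sectional area = W * d = 2.4 * 1.1 = 2.64 m^2
Velocity = Q / A = 3.66 / 2.64 = 1.38636 m/s

1.38636 m/s


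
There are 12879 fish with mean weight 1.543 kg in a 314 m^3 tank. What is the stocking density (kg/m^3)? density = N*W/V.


Total biomass = 12879 fish * 1.543 kg = 19872.297 kg
Density = total biomass / volume = 19872.297 / 314 = 63.2876 kg/m^3

63.2876 kg/m^3


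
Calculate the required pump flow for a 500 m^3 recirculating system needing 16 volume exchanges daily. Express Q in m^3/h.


Daily recirculation volume = 500 m^3 * 16 = 8000 m^3/day
Flow rate Q = daily volume / 24 h = 8000 / 24 = 333.333 m^3/h

333.333 m^3/h


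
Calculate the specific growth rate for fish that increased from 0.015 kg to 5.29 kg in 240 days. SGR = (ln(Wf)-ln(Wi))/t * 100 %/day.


ln(W_f) = ln(5.29) = 1.6658182
ln(W_i) = ln(0.015) = -4.1997051
ln(W_f) - ln(W_i) = 1.6658182 - -4.1997051 = 5.8655233
SGR = 5.8655233 / 240 * 100 = 2.44397 %/day

2.44397 %/day


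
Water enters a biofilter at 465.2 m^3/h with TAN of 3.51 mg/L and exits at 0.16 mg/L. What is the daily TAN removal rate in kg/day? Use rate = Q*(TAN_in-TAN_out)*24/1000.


Concentration drop: TAN_in - TAN_out = 3.51 - 0.16 = 3.35 mg/L
Hourly TAN removed = Q * dTAN = 465.2 m^3/h * 3.35 mg/L = 1558.42 g/h  (m^3/h * mg/L = g/h)
Daily TAN removed = 1558.42 * 24 = 37402.08 g/day
Convert to kg/day: 37402.08 / 1000 = 37.40208 kg/day

37.40208 kg/day


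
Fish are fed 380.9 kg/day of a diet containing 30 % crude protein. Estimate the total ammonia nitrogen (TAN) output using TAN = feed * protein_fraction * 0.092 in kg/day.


Protein in feed = 380.9 * 30/100 = 114.27 kg/day
TAN = protein * 0.092 = 114.27 * 0.092 = 10.51284 kg/day

10.51284 kg/day


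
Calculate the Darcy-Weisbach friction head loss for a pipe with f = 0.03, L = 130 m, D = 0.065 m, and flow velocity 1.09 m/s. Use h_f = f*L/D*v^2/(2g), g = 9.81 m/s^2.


v^2 = 1.09^2 = 1.1881 m^2/s^2
L/D = 130/0.065 = 2000
h_f = f*(L/D)*v^2/(2g) = 0.03 * 2000 * 1.1881 / 19.62 = 3.63333 m

3.63333 m


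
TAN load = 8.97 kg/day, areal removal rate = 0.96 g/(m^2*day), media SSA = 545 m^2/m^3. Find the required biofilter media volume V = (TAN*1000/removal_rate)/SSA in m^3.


A = 8.97*1000 / 0.96 = 9343.75 m^2
V = 9343.75 / 545 = 17.1445

17.1445 m^3


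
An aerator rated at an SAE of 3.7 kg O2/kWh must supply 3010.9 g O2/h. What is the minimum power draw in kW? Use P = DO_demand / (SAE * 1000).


SAE in g O2/kWh = 3.7 * 1000 = 3700 g/kWh
P = DO_demand / SAE_g = 3010.9 / 3700 = 0.813757 kW

0.813757 kW


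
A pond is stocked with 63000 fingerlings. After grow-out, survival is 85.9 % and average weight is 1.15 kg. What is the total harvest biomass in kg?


Survivors = 63000 * 85.9/100 = 54117 fish
Harvest biomass = survivors * W_f = 54117 * 1.15 = 62234.55 kg

62234.55 kg


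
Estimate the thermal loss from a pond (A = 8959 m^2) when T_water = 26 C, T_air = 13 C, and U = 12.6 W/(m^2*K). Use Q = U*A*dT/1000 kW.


Temperature difference dT = 26 - 13 = 13 K
Heat loss (W) = U * A * dT = 12.6 * 8959 * 13 = 1467484.2 W
Convert to kW: 1467484.2 / 1000 = 1467.4842 kW

1467.4842 kW


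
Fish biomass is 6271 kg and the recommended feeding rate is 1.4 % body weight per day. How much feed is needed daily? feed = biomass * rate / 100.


Feeding rate fraction = 1.4% / 100 = 0.014
Daily feed = 6271 kg * 0.014 = 87.794 kg/day

87.794 kg/day


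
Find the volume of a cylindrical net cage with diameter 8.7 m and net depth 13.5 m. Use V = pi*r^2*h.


r = d/2 = 8.7/2 = 4.35 m
Base area = pi*r^2 = pi*4.35^2 = 59.446787 m^2
Volume = 59.446787 * 13.5 = 802.532 m^3

802.532 m^3


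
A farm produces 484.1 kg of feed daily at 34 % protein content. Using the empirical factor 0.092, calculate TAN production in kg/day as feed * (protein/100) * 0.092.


Protein in feed = 484.1 * 34/100 = 164.594 kg/day
TAN = protein * 0.092 = 164.594 * 0.092 = 15.142648 kg/day

15.142648 kg/day


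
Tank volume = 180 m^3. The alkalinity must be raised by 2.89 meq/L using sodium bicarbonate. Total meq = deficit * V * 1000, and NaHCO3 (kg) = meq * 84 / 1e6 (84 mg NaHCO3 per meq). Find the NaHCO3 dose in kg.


Tank volume in L = 180 m^3 * 1000 = 180000 L
Total meq required = 2.89 meq/L * 180000 L = 520200 meq
NaHCO3 mass = 520200 meq * 84 mg/meq / 1e6 = 43.6968 kg

43.6968 kg


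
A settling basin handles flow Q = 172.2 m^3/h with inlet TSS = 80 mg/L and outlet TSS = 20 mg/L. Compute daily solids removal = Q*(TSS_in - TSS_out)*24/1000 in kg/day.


Concentration drop: TSS_in - TSS_out = 80 - 20 = 60 mg/L
Hourly solids removed = Q * dTSS = 172.2 m^3/h * 60 mg/L = 10332 g/h  (m^3/h * mg/L = g/h)
Daily solids removed = 10332 * 24 = 247968 g/day
Convert g to kg: 247968 / 1000 = 247.968 kg/day

247.968 kg/day


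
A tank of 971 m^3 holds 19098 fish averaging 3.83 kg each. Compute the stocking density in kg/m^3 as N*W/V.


Total biomass = 19098 fish * 3.83 kg = 73145.34 kg
Density = total biomass / volume = 73145.34 / 971 = 75.3299 kg/m^3

75.3299 kg/m^3


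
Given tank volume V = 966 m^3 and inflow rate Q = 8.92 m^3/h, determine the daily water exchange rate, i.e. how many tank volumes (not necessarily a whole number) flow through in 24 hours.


Daily flow volume = 8.92 m^3/h * 24 h = 214.08 m^3/day
Exchanges = daily flow / tank volume = 214.08 / 966 = 0.221615 exchanges/day

0.221615 exchanges/day


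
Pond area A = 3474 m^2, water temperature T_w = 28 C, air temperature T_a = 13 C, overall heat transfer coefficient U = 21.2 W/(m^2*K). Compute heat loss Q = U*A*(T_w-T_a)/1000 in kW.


Temperature difference dT = 28 - 13 = 15 K
Heat loss (W) = U * A * dT = 21.2 * 3474 * 15 = 1104732 W
Convert to kW: 1104732 / 1000 = 1104.732 kW

1104.732 kW


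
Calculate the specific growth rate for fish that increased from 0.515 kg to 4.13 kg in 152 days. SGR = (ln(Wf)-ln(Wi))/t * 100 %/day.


ln(W_f) = ln(4.13) = 1.4182774
ln(W_i) = ln(0.515) = -0.66358838
ln(W_f) - ln(W_i) = 1.4182774 - -0.66358838 = 2.0818658
SGR = 2.0818658 / 152 * 100 = 1.36965 %/day

1.36965 %/day


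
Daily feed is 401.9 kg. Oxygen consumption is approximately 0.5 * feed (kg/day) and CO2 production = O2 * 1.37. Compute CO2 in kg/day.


O2 = 401.9 * 0.5 = 200.95
CO2 = 200.95 * 1.37 = 275.3015

275.3015 kg/day


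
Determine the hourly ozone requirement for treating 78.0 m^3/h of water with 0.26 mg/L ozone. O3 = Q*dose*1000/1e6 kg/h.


O3 demand (mg/h) = Q * dose * 1000 = 78.0 * 0.26 * 1000 = 20280 mg/h
Convert mg to kg: 20280 / 1e6 = 0.02028 kg/h

0.02028 kg/h


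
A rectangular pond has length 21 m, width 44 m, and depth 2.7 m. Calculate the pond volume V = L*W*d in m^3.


Base area = L * W = 21 * 44 = 924 m^2
Volume = area * depth = 924 * 2.7 = 2494.8 m^3

2494.8 m^3


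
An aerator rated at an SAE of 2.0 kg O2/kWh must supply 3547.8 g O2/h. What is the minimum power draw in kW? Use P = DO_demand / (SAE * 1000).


SAE in g O2/kWh = 2.0 * 1000 = 2000 g/kWh
P = DO_demand / SAE_g = 3547.8 / 2000 = 1.7739 kW

1.7739 kW


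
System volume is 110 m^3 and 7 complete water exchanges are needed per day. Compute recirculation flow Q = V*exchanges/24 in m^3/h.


Daily recirculation volume = 110 m^3 * 7 = 770 m^3/day
Flow rate Q = daily volume / 24 h = 770 / 24 = 32.0833 m^3/h

32.0833 m^3/h


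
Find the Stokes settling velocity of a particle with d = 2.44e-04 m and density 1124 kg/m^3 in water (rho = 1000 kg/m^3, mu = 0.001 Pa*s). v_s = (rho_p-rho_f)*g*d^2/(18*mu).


Density difference: rho_p - rho_f = 1124 - 1000 = 124 kg/m^3
d^2 = (2.44e-04)^2 = 5.9536e-08 m^2
Numerator = (rho_p - rho_f) * g * d^2 = 124 * 9.81 * 5.9536e-08 = 7.2421972e-05
Denominator = 18 * mu = 18 * 0.001 = 0.018
v_s = 7.2421972e-05 / 0.018 = 0.00402344 m/s
Check: Re = rho_f * v_s * d / mu = 1000 * 0.00402344 * 2.44e-04 / 0.001 = 0.982 < 1, so Stokes' law applies.

0.00402344 m/s


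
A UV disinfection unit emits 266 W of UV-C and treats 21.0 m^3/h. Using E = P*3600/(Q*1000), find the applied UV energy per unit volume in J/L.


Energy delivered per hour = 266 W * 3600 s = 957600 J/h
Volume treated per hour = 21.0 m^3/h * 1000 = 21000 L/h
dose = 957600 / 21000 = 45.6 J/L

45.6 J/L


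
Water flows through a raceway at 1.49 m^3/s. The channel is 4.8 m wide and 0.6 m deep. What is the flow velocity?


Cross-sectional area = W * d = 4.8 * 0.6 = 2.88 m^2
Velocity = Q / A = 1.49 / 2.88 = 0.517361 m/s

0.517361 m/s


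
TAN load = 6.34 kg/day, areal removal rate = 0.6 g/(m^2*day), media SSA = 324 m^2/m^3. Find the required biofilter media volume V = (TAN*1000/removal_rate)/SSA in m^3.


A = 6.34*1000 / 0.6 = 10566.667 m^2
V = 10566.667 / 324 = 32.6132

32.6132 m^3


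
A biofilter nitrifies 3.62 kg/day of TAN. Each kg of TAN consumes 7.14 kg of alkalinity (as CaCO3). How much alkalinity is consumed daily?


Alkalinity factor: 7.14 kg CaCO3 consumed per kg TAN nitrified
alk = 3.62 kg TAN * 7.14 = 25.8468 kg CaCO3/day

25.8468 kg CaCO3/day


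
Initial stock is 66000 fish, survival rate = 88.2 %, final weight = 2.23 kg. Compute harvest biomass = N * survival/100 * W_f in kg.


Survivors = 66000 * 88.2/100 = 58212 fish
Harvest biomass = survivors * W_f = 58212 * 2.23 = 129812.76 kg

129812.76 kg


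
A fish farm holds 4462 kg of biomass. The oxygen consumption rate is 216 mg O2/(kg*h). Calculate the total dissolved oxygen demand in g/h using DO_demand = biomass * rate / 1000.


Total O2 consumption (mg/h) = 4462 kg * 216 mg/(kg*h) = 963792 mg/h
Convert to g/h: 963792 / 1000 = 963.792 g/h

963.792 g/h


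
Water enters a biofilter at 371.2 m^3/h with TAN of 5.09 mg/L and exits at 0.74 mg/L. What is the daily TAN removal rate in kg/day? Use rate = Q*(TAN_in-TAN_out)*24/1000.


Concentration drop: TAN_in - TAN_out = 5.09 - 0.74 = 4.35 mg/L
Hourly TAN removed = Q * dTAN = 371.2 m^3/h * 4.35 mg/L = 1614.72 g/h  (m^3/h * mg/L = g/h)
Daily TAN removed = 1614.72 * 24 = 38753.28 g/day
Convert to kg/day: 38753.28 / 1000 = 38.75328 kg/day

38.75328 kg/day


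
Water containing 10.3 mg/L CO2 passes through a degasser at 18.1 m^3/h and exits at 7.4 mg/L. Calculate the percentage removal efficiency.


CO2_out / CO2_in = 7.4 / 10.3 = 0.7184466
Fraction remaining = 0.7184466
efficiency = (1 - 0.7184466) * 100 = 28.1553 %

28.1553 %


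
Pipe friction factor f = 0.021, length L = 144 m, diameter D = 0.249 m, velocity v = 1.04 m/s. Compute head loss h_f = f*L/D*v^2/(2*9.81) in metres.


v^2 = 1.04^2 = 1.0816 m^2/s^2
L/D = 144/0.249 = 578.31325
h_f = f*(L/D)*v^2/(2g) = 0.021 * 578.31325 * 1.0816 / 19.62 = 0.669499 m

0.669499 m


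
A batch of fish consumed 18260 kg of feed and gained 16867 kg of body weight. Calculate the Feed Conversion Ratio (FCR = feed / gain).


FCR = feed consumed / weight gained
FCR = 18260 kg / 16867 kg = 1.08259

1.08259


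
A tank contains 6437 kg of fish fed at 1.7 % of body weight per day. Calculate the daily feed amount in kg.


Feeding rate fraction = 1.7% / 100 = 0.017
Daily feed = 6437 kg * 0.017 = 109.429 kg/day

109.429 kg/day


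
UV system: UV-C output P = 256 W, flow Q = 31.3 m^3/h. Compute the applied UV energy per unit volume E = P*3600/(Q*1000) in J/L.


Energy delivered per hour = 256 W * 3600 s = 921600 J/h
Volume treated per hour = 31.3 m^3/h * 1000 = 31300 L/h
dose = 921600 / 31300 = 29.4441 J/L

29.4441 J/L


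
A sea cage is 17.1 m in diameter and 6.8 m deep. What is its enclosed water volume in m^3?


r = d/2 = 17.1/2 = 8.55 m
Base area = pi*r^2 = pi*8.55^2 = 229.65828 m^2
Volume = 229.65828 * 6.8 = 1561.68 m^3

1561.68 m^3


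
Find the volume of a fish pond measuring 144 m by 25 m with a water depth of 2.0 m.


Base area = L * W = 144 * 25 = 3600 m^2
Volume = area * depth = 3600 * 2.0 = 7200 m^3

7200 m^3


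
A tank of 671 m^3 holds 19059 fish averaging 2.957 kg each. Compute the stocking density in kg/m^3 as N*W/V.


Total biomass = 19059 fish * 2.957 kg = 56357.463 kg
Density = total biomass / volume = 56357.463 / 671 = 83.9903 kg/m^3

83.9903 kg/m^3


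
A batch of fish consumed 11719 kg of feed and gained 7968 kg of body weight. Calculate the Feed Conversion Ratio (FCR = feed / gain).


FCR = feed consumed / weight gained
FCR = 11719 kg / 7968 kg = 1.47076

1.47076


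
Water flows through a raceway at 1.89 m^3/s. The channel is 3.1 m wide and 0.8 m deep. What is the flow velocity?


Cross-sectional area = W * d = 3.1 * 0.8 = 2.48 m^2
Velocity = Q / A = 1.89 / 2.48 = 0.762097 m/s

0.762097 m/s


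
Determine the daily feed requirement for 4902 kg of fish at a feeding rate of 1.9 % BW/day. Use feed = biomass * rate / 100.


Feeding rate fraction = 1.9% / 100 = 0.019
Daily feed = 4902 kg * 0.019 = 93.138 kg/day

93.138 kg/day


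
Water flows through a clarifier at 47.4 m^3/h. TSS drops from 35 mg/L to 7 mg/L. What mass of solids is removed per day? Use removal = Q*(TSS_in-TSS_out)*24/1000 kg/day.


Concentration drop: TSS_in - TSS_out = 35 - 7 = 28 mg/L
Hourly solids removed = Q * dTSS = 47.4 m^3/h * 28 mg/L = 1327.2 g/h  (m^3/h * mg/L = g/h)
Daily solids removed = 1327.2 * 24 = 31852.8 g/day
Convert g to kg: 31852.8 / 1000 = 31.8528 kg/day

31.8528 kg/day


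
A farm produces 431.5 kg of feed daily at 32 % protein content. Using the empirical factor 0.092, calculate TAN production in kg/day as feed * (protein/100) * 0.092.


Protein in feed = 431.5 * 32/100 = 138.08 kg/day
TAN = protein * 0.092 = 138.08 * 0.092 = 12.70336 kg/day

12.70336 kg/day


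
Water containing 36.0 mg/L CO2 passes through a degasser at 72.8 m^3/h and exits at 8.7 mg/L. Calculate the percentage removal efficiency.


CO2_out / CO2_in = 8.7 / 36.0 = 0.24166667
Fraction remaining = 0.24166667
efficiency = (1 - 0.24166667) * 100 = 75.8333 %

75.8333 %


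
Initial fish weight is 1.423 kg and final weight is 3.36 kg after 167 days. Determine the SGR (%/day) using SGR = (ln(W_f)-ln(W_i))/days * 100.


ln(W_f) = ln(3.36) = 1.211941
ln(W_i) = ln(1.423) = 0.35276732
ln(W_f) - ln(W_i) = 1.211941 - 0.35276732 = 0.85917368
SGR = 0.85917368 / 167 * 100 = 0.514475 %/day

0.514475 %/day


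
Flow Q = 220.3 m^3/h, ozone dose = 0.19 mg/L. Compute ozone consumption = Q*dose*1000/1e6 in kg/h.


O3 demand (mg/h) = Q * dose * 1000 = 220.3 * 0.19 * 1000 = 41857 mg/h
Convert mg to kg: 41857 / 1e6 = 0.041857 kg/h

0.041857 kg/h


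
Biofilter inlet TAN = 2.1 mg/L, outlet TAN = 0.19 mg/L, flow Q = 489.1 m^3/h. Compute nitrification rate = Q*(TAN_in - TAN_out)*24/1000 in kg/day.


Concentration drop: TAN_in - TAN_out = 2.1 - 0.19 = 1.91 mg/L
Hourly TAN removed = Q * dTAN = 489.1 m^3/h * 1.91 mg/L = 934.181 g/h  (m^3/h * mg/L = g/h)
Daily TAN removed = 934.181 * 24 = 22420.344 g/day
Convert to kg/day: 22420.344 / 1000 = 22.420344 kg/day

22.420344 kg/day


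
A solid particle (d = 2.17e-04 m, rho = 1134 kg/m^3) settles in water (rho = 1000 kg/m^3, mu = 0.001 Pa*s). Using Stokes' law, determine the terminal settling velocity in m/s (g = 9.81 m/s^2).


Density difference: rho_p - rho_f = 1134 - 1000 = 134 kg/m^3
d^2 = (2.17e-04)^2 = 4.7089e-08 m^2
Numerator = (rho_p - rho_f) * g * d^2 = 134 * 9.81 * 4.7089e-08 = 6.1900374e-05
Denominator = 18 * mu = 18 * 0.001 = 0.018
v_s = 6.1900374e-05 / 0.018 = 0.00343891 m/s
Check: Re = rho_f * v_s * d / mu = 1000 * 0.00343891 * 2.17e-04 / 0.001 = 0.746 < 1, so Stokes' law applies.

0.00343891 m/s


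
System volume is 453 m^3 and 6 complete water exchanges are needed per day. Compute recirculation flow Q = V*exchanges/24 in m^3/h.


Daily recirculation volume = 453 m^3 * 6 = 2718 m^3/day
Flow rate Q = daily volume / 24 h = 2718 / 24 = 113.25 m^3/h

113.25 m^3/h


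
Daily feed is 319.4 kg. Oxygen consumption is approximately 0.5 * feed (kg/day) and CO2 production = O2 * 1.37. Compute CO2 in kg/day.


O2 = 319.4 * 0.5 = 159.7
CO2 = 159.7 * 1.37 = 218.789

218.789 kg/day


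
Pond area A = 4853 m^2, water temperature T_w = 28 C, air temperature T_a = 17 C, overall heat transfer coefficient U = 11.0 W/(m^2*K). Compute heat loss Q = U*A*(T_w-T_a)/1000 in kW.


Temperature difference dT = 28 - 17 = 11 K
Heat loss (W) = U * A * dT = 11.0 * 4853 * 11 = 587213 W
Convert to kW: 587213 / 1000 = 587.213 kW

587.213 kW


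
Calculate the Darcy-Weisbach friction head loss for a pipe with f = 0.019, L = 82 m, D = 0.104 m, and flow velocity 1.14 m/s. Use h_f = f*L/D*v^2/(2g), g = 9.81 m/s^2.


v^2 = 1.14^2 = 1.2996 m^2/s^2
L/D = 82/0.104 = 788.46154
h_f = f*(L/D)*v^2/(2g) = 0.019 * 788.46154 * 1.2996 / 19.62 = 0.992304 m

0.992304 m


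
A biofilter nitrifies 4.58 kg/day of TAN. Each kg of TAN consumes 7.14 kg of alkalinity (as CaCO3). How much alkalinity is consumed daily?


Alkalinity factor: 7.14 kg CaCO3 consumed per kg TAN nitrified
alk = 4.58 kg TAN * 7.14 = 32.7012 kg CaCO3/day

32.7012 kg CaCO3/day


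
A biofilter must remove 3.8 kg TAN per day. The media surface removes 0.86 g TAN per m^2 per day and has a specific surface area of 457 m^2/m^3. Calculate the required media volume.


A = 3.8*1000 / 0.86 = 4418.6047 m^2
V = 4418.6047 / 457 = 9.66872

9.66872 m^3


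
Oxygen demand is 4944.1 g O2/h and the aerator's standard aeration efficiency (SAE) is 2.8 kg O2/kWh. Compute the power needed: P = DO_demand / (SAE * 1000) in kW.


SAE in g O2/kWh = 2.8 * 1000 = 2800 g/kWh
P = DO_demand / SAE_g = 4944.1 / 2800 = 1.76575 kW

1.76575 kW


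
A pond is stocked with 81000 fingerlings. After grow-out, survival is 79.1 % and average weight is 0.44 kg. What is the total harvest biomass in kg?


Survivors = 81000 * 79.1/100 = 64071 fish
Harvest biomass = survivors * W_f = 64071 * 0.44 = 28191.24 kg

28191.24 kg


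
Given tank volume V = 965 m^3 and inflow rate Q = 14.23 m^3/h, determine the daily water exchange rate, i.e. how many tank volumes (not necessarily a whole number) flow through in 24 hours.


Daily flow volume = 14.23 m^3/h * 24 h = 341.52 m^3/day
Exchanges = daily flow / tank volume = 341.52 / 965 = 0.353907 exchanges/day

0.353907 exchanges/day


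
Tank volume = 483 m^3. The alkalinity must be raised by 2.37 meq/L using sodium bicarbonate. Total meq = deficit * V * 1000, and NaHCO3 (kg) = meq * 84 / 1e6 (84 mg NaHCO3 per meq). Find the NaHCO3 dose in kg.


Tank volume in L = 483 m^3 * 1000 = 483000 L
Total meq required = 2.37 meq/L * 483000 L = 1144710 meq
NaHCO3 mass = 1144710 meq * 84 mg/meq / 1e6 = 96.1556 kg

96.1556 kg


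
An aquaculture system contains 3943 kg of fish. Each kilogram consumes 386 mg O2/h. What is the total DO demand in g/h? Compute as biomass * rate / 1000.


Total O2 consumption (mg/h) = 3943 kg * 386 mg/(kg*h) = 1521998 mg/h
Convert to g/h: 1521998 / 1000 = 1521.998 g/h

1521.998 g/h


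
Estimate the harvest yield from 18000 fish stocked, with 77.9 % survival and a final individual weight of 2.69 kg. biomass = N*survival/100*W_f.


Survivors = 18000 * 77.9/100 = 14022 fish
Harvest biomass = survivors * W_f = 14022 * 2.69 = 37719.18 kg

37719.18 kg


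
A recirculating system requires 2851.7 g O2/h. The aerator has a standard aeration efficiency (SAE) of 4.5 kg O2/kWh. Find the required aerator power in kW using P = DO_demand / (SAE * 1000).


SAE in g O2/kWh = 4.5 * 1000 = 4500 g/kWh
P = DO_demand / SAE_g = 2851.7 / 4500 = 0.633711 kW

0.633711 kW


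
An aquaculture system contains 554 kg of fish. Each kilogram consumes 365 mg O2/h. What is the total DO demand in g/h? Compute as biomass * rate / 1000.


Total O2 consumption (mg/h) = 554 kg * 365 mg/(kg*h) = 202210 mg/h
Convert to g/h: 202210 / 1000 = 202.21 g/h

202.21 g/h


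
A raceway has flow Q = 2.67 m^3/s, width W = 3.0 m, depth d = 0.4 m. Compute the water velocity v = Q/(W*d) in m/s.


Cross-sectional area = W * d = 3.0 * 0.4 = 1.2 m^2
Velocity = Q / A = 2.67 / 1.2 = 2.225 m/s

2.225 m/s


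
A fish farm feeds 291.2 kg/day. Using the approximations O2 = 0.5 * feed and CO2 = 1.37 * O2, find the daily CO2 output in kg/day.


O2 = 291.2 * 0.5 = 145.6
CO2 = 145.6 * 1.37 = 199.472

199.472 kg/day


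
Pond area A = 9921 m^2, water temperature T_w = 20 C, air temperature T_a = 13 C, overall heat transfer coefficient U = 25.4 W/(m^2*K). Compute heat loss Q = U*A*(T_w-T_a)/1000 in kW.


Temperature difference dT = 20 - 13 = 7 K
Heat loss (W) = U * A * dT = 25.4 * 9921 * 7 = 1763953.8 W
Convert to kW: 1763953.8 / 1000 = 1763.9538 kW

1763.9538 kW


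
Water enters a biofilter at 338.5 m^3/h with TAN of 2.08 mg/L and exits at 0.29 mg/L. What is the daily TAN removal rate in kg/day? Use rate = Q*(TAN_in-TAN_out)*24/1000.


Concentration drop: TAN_in - TAN_out = 2.08 - 0.29 = 1.79 mg/L
Hourly TAN removed = Q * dTAN = 338.5 m^3/h * 1.79 mg/L = 605.915 g/h  (m^3/h * mg/L = g/h)
Daily TAN removed = 605.915 * 24 = 14541.96 g/day
Convert to kg/day: 14541.96 / 1000 = 14.54196 kg/day

14.54196 kg/day


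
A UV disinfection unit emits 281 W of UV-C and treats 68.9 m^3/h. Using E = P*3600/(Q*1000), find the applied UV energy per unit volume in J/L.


Energy delivered per hour = 281 W * 3600 s = 1011600 J/h
Volume treated per hour = 68.9 m^3/h * 1000 = 68900 L/h
dose = 1011600 / 68900 = 14.6821 J/L

14.6821 J/L


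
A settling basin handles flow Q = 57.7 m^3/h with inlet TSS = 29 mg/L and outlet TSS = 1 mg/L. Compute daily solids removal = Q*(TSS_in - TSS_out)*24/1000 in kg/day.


Concentration drop: TSS_in - TSS_out = 29 - 1 = 28 mg/L
Hourly solids removed = Q * dTSS = 57.7 m^3/h * 28 mg/L = 1615.6 g/h  (m^3/h * mg/L = g/h)
Daily solids removed = 1615.6 * 24 = 38774.4 g/day
Convert g to kg: 38774.4 / 1000 = 38.7744 kg/day

38.7744 kg/day


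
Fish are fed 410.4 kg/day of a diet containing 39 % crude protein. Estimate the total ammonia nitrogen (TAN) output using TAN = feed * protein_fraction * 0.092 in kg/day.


Protein in feed = 410.4 * 39/100 = 160.056 kg/day
TAN = protein * 0.092 = 160.056 * 0.092 = 14.725152 kg/day

14.725152 kg/day


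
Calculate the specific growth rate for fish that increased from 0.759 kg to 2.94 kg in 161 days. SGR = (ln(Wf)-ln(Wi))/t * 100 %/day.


ln(W_f) = ln(2.94) = 1.0784096
ln(W_i) = ln(0.759) = -0.2757535
ln(W_f) - ln(W_i) = 1.0784096 - -0.2757535 = 1.3541631
SGR = 1.3541631 / 161 * 100 = 0.841095 %/day

0.841095 %/day


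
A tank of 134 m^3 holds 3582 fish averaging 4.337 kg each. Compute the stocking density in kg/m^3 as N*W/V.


Total biomass = 3582 fish * 4.337 kg = 15535.134 kg
Density = total biomass / volume = 15535.134 / 134 = 115.934 kg/m^3

115.934 kg/m^3


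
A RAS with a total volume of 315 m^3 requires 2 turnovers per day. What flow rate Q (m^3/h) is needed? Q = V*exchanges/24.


Daily recirculation volume = 315 m^3 * 2 = 630 m^3/day
Flow rate Q = daily volume / 24 h = 630 / 24 = 26.25 m^3/h

26.25 m^3/h


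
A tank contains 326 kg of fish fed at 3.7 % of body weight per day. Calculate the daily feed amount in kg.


Feeding rate fraction = 3.7% / 100 = 0.037
Daily feed = 326 kg * 0.037 = 12.062 kg/day

12.062 kg/day


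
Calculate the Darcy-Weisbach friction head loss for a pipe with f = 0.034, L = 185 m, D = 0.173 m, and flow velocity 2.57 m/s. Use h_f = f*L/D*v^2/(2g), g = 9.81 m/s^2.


v^2 = 2.57^2 = 6.6049 m^2/s^2
L/D = 185/0.173 = 1069.3642
h_f = f*(L/D)*v^2/(2g) = 0.034 * 1069.3642 * 6.6049 / 19.62 = 12.2397 m

12.2397 m


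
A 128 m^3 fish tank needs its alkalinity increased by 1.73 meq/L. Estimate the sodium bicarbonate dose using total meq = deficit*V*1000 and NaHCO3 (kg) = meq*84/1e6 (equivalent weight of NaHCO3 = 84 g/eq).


Tank volume in L = 128 m^3 * 1000 = 128000 L
Total meq required = 1.73 meq/L * 128000 L = 221440 meq
NaHCO3 mass = 221440 meq * 84 mg/meq / 1e6 = 18.601 kg

18.601 kg


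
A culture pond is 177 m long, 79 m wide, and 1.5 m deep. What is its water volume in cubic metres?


Base area = L * W = 177 * 79 = 13983 m^2
Volume = area * depth = 13983 * 1.5 = 20974.5 m^3

20974.5 m^3


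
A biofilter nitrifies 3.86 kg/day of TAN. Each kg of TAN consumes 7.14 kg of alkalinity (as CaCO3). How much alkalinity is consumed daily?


Alkalinity factor: 7.14 kg CaCO3 consumed per kg TAN nitrified
alk = 3.86 kg TAN * 7.14 = 27.5604 kg CaCO3/day

27.5604 kg CaCO3/day


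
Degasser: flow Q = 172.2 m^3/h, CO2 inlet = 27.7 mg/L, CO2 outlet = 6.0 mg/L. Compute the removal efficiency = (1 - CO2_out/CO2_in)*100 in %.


CO2_out / CO2_in = 6.0 / 27.7 = 0.2166065
Fraction remaining = 0.2166065
efficiency = (1 - 0.2166065) * 100 = 78.3393 %

78.3393 %


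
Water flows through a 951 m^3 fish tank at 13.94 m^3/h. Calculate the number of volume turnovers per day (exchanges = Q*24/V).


Daily flow volume = 13.94 m^3/h * 24 h = 334.56 m^3/day
Exchanges = daily flow / tank volume = 334.56 / 951 = 0.351798 exchanges/day

0.351798 exchanges/day


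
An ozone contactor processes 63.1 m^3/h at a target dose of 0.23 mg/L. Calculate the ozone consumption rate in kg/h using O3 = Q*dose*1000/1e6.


O3 demand (mg/h) = Q * dose * 1000 = 63.1 * 0.23 * 1000 = 14513 mg/h
Convert mg to kg: 14513 / 1e6 = 0.014513 kg/h

0.014513 kg/h


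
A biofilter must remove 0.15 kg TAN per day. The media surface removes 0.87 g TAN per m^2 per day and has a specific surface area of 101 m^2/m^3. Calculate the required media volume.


A = 0.15*1000 / 0.87 = 172.41379 m^2
V = 172.41379 / 101 = 1.70707

1.70707 m^3


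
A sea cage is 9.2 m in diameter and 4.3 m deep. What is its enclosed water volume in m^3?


r = d/2 = 9.2/2 = 4.6 m
Base area = pi*r^2 = pi*4.6^2 = 66.476101 m^2
Volume = 66.476101 * 4.3 = 285.847 m^3

285.847 m^3


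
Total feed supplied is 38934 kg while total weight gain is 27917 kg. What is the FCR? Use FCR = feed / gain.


FCR = feed consumed / weight gained
FCR = 38934 kg / 27917 kg = 1.39463

1.39463


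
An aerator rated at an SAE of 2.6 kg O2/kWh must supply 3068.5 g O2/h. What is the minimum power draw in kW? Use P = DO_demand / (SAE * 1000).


SAE in g O2/kWh = 2.6 * 1000 = 2600 g/kWh
P = DO_demand / SAE_g = 3068.5 / 2600 = 1.18019 kW

1.18019 kW


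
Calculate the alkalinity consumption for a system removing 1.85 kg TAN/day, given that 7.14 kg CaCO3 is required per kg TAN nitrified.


Alkalinity factor: 7.14 kg CaCO3 consumed per kg TAN nitrified
alk = 1.85 kg TAN * 7.14 = 13.209 kg CaCO3/day

13.209 kg CaCO3/day


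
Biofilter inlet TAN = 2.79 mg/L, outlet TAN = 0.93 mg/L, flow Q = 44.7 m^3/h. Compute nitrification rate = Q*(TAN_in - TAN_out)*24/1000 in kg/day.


Concentration drop: TAN_in - TAN_out = 2.79 - 0.93 = 1.86 mg/L
Hourly TAN removed = Q * dTAN = 44.7 m^3/h * 1.86 mg/L = 83.142 g/h  (m^3/h * mg/L = g/h)
Daily TAN removed = 83.142 * 24 = 1995.408 g/day
Convert to kg/day: 1995.408 / 1000 = 1.995408 kg/day

1.995408 kg/day


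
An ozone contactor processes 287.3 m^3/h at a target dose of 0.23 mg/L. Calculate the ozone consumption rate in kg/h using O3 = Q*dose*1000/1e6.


O3 demand (mg/h) = Q * dose * 1000 = 287.3 * 0.23 * 1000 = 66079 mg/h
Convert mg to kg: 66079 / 1e6 = 0.066079 kg/h

0.066079 kg/h


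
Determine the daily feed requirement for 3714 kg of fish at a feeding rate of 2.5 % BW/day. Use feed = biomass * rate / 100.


Feeding rate fraction = 2.5% / 100 = 0.025
Daily feed = 3714 kg * 0.025 = 92.85 kg/day

92.85 kg/day


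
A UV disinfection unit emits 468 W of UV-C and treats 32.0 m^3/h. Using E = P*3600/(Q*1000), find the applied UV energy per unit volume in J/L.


Energy delivered per hour = 468 W * 3600 s = 1684800 J/h
Volume treated per hour = 32.0 m^3/h * 1000 = 32000 L/h
dose = 1684800 / 32000 = 52.65 J/L

52.65 J/L


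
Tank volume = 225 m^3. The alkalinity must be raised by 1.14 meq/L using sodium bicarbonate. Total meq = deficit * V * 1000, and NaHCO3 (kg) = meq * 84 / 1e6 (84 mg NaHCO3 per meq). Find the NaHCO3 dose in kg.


Tank volume in L = 225 m^3 * 1000 = 225000 L
Total meq required = 1.14 meq/L * 225000 L = 256500 meq
NaHCO3 mass = 256500 meq * 84 mg/meq / 1e6 = 21.546 kg

21.546 kg


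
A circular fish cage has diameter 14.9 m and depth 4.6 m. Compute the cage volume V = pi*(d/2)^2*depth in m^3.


r = d/2 = 14.9/2 = 7.45 m
Base area = pi*r^2 = pi*7.45^2 = 174.36625 m^2
Volume = 174.36625 * 4.6 = 802.085 m^3

802.085 m^3


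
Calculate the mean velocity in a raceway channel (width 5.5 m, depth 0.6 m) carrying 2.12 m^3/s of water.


Cross-sectional area = W * d = 5.5 * 0.6 = 3.3 m^2
Velocity = Q / A = 2.12 / 3.3 = 0.642424 m/s

0.642424 m/s


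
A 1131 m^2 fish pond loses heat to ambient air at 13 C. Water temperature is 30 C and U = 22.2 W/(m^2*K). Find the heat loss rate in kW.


Temperature difference dT = 30 - 13 = 17 K
Heat loss (W) = U * A * dT = 22.2 * 1131 * 17 = 426839.4 W
Convert to kW: 426839.4 / 1000 = 426.8394 kW

426.8394 kW


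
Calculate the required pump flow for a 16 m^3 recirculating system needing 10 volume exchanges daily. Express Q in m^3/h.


Daily recirculation volume = 16 m^3 * 10 = 160 m^3/day
Flow rate Q = daily volume / 24 h = 160 / 24 = 6.66667 m^3/h

6.66667 m^3/h


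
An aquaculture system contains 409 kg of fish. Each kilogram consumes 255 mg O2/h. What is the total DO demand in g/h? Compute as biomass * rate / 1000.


Total O2 consumption (mg/h) = 409 kg * 255 mg/(kg*h) = 104295 mg/h
Convert to g/h: 104295 / 1000 = 104.295 g/h

104.295 g/h


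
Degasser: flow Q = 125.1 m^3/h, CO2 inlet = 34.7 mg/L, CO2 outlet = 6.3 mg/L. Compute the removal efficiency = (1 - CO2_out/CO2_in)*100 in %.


CO2_out / CO2_in = 6.3 / 34.7 = 0.1815562
Fraction remaining = 0.1815562
efficiency = (1 - 0.1815562) * 100 = 81.8444 %

81.8444 %


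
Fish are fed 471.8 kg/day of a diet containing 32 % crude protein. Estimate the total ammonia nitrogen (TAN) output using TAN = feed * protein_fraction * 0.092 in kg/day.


Protein in feed = 471.8 * 32/100 = 150.976 kg/day
TAN = protein * 0.092 = 150.976 * 0.092 = 13.889792 kg/day

13.889792 kg/day


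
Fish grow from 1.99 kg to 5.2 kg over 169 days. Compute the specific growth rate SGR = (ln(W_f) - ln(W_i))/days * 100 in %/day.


ln(W_f) = ln(5.2) = 1.6486586
ln(W_i) = ln(1.99) = 0.68813464
ln(W_f) - ln(W_i) = 1.6486586 - 0.68813464 = 0.96052396
SGR = 0.96052396 / 169 * 100 = 0.568357 %/day

0.568357 %/day


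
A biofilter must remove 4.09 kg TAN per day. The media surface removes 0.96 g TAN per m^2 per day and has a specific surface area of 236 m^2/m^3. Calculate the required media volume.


A = 4.09*1000 / 0.96 = 4260.4167 m^2
V = 4260.4167 / 236 = 18.0526

18.0526 m^3


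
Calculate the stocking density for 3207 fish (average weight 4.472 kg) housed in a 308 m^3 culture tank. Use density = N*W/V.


Total biomass = 3207 fish * 4.472 kg = 14341.704 kg
Density = total biomass / volume = 14341.704 / 308 = 46.564 kg/m^3

46.564 kg/m^3


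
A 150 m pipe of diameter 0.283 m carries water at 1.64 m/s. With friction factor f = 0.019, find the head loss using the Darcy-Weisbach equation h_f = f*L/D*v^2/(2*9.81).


v^2 = 1.64^2 = 2.6896 m^2/s^2
L/D = 150/0.283 = 530.03534
h_f = f*(L/D)*v^2/(2g) = 0.019 * 530.03534 * 2.6896 / 19.62 = 1.38053 m

1.38053 m


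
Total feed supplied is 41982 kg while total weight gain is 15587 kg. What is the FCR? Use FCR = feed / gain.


FCR = feed consumed / weight gained
FCR = 41982 kg / 15587 kg = 2.6934

2.6934


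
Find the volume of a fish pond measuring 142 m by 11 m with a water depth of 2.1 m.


Base area = L * W = 142 * 11 = 1562 m^2
Volume = area * depth = 1562 * 2.1 = 3280.2 m^3

3280.2 m^3


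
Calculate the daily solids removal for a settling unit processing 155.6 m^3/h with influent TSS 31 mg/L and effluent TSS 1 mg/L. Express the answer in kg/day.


Concentration drop: TSS_in - TSS_out = 31 - 1 = 30 mg/L
Hourly solids removed = Q * dTSS = 155.6 m^3/h * 30 mg/L = 4668 g/h  (m^3/h * mg/L = g/h)
Daily solids removed = 4668 * 24 = 112032 g/day
Convert g to kg: 112032 / 1000 = 112.032 kg/day

112.032 kg/day


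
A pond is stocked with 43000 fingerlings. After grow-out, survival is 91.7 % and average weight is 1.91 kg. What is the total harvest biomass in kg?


Survivors = 43000 * 91.7/100 = 39431 fish
Harvest biomass = survivors * W_f = 39431 * 1.91 = 75313.21 kg

75313.21 kg


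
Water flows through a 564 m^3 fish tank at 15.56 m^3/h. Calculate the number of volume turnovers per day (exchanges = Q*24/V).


Daily flow volume = 15.56 m^3/h * 24 h = 373.44 m^3/day
Exchanges = daily flow / tank volume = 373.44 / 564 = 0.662128 exchanges/day

0.662128 exchanges/day


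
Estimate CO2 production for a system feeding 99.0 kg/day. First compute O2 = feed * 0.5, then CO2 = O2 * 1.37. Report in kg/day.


O2 = 99.0 * 0.5 = 49.5
CO2 = 49.5 * 1.37 = 67.815

67.815 kg/day


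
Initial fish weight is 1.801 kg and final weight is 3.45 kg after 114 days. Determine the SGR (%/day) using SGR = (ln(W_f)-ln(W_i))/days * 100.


ln(W_f) = ln(3.45) = 1.2383742
ln(W_i) = ln(1.801) = 0.58834207
ln(W_f) - ln(W_i) = 1.2383742 - 0.58834207 = 0.65003213
SGR = 0.65003213 / 114 * 100 = 0.570204 %/day

0.570204 %/day


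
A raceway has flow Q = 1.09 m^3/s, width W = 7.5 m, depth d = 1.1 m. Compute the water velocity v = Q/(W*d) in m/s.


Cross-sectional area = W * d = 7.5 * 1.1 = 8.25 m^2
Velocity = Q / A = 1.09 / 8.25 = 0.132121 m/s

0.132121 m/s


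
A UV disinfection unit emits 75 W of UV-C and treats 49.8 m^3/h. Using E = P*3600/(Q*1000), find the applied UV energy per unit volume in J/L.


Energy delivered per hour = 75 W * 3600 s = 270000 J/h
Volume treated per hour = 49.8 m^3/h * 1000 = 49800 L/h
dose = 270000 / 49800 = 5.42169 J/L

5.42169 J/L


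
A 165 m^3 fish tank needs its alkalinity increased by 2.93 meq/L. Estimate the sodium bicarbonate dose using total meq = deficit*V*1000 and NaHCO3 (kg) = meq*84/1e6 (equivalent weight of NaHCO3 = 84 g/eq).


Tank volume in L = 165 m^3 * 1000 = 165000 L
Total meq required = 2.93 meq/L * 165000 L = 483450 meq
NaHCO3 mass = 483450 meq * 84 mg/meq / 1e6 = 40.6098 kg

40.6098 kg


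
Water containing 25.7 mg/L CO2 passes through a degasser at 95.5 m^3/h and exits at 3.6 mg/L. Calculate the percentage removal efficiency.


CO2_out / CO2_in = 3.6 / 25.7 = 0.14007782
Fraction remaining = 0.14007782
efficiency = (1 - 0.14007782) * 100 = 85.9922 %

85.9922 %


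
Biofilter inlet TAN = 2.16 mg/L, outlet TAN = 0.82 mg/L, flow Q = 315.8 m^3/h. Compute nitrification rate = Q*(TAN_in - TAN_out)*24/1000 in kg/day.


Concentration drop: TAN_in - TAN_out = 2.16 - 0.82 = 1.34 mg/L
Hourly TAN removed = Q * dTAN = 315.8 m^3/h * 1.34 mg/L = 423.172 g/h  (m^3/h * mg/L = g/h)
Daily TAN removed = 423.172 * 24 = 10156.128 g/day
Convert to kg/day: 10156.128 / 1000 = 10.156128 kg/day

10.156128 kg/day


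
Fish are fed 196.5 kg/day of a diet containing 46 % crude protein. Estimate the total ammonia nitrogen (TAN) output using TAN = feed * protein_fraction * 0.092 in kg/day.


Protein in feed = 196.5 * 46/100 = 90.39 kg/day
TAN = protein * 0.092 = 90.39 * 0.092 = 8.31588 kg/day

8.31588 kg/day


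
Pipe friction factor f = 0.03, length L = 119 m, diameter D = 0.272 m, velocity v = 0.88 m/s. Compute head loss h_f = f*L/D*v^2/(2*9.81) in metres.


v^2 = 0.88^2 = 0.7744 m^2/s^2
L/D = 119/0.272 = 437.5
h_f = f*(L/D)*v^2/(2g) = 0.03 * 437.5 * 0.7744 / 19.62 = 0.518043 m

0.518043 m


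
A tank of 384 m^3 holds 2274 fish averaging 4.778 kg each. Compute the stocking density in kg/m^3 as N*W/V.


Total biomass = 2274 fish * 4.778 kg = 10865.172 kg
Density = total biomass / volume = 10865.172 / 384 = 28.2947 kg/m^3

28.2947 kg/m^3


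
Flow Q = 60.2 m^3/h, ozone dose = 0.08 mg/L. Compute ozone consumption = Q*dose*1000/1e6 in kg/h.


O3 demand (mg/h) = Q * dose * 1000 = 60.2 * 0.08 * 1000 = 4816 mg/h
Convert mg to kg: 4816 / 1e6 = 0.004816 kg/h

0.004816 kg/h


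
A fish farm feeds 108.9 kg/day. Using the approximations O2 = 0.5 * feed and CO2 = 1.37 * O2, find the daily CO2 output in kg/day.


O2 = 108.9 * 0.5 = 54.45
CO2 = 54.45 * 1.37 = 74.5965

74.5965 kg/day


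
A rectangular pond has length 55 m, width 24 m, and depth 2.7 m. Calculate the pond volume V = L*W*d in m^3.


Base area = L * W = 55 * 24 = 1320 m^2
Volume = area * depth = 1320 * 2.7 = 3564 m^3

3564 m^3


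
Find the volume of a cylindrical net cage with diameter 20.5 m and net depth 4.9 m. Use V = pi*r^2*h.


r = d/2 = 20.5/2 = 10.25 m
Base area = pi*r^2 = pi*10.25^2 = 330.06358 m^2
Volume = 330.06358 * 4.9 = 1617.31 m^3

1617.31 m^3


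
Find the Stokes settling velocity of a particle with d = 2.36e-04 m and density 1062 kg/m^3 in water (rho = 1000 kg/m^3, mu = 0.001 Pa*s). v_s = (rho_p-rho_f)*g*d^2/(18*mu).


Density difference: rho_p - rho_f = 1062 - 1000 = 62 kg/m^3
d^2 = (2.36e-04)^2 = 5.5696e-08 m^2
Numerator = (rho_p - rho_f) * g * d^2 = 62 * 9.81 * 5.5696e-08 = 3.3875421e-05
Denominator = 18 * mu = 18 * 0.001 = 0.018
v_s = 3.3875421e-05 / 0.018 = 0.00188197 m/s
Check: Re = rho_f * v_s * d / mu = 1000 * 0.00188197 * 2.36e-04 / 0.001 = 0.444 < 1, so Stokes' law applies.

0.00188197 m/s


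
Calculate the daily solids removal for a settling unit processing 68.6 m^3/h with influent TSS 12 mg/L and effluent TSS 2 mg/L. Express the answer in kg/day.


Concentration drop: TSS_in - TSS_out = 12 - 2 = 10 mg/L
Hourly solids removed = Q * dTSS = 68.6 m^3/h * 10 mg/L = 686 g/h  (m^3/h * mg/L = g/h)
Daily solids removed = 686 * 24 = 16464 g/day
Convert g to kg: 16464 / 1000 = 16.464 kg/day

16.464 kg/day


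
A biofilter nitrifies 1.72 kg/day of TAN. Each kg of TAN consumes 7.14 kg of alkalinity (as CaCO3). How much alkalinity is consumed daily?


Alkalinity factor: 7.14 kg CaCO3 consumed per kg TAN nitrified
alk = 1.72 kg TAN * 7.14 = 12.2808 kg CaCO3/day

12.2808 kg CaCO3/day


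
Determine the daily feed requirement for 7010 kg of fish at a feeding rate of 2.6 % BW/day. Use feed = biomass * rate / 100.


Feeding rate fraction = 2.6% / 100 = 0.026
Daily feed = 7010 kg * 0.026 = 182.26 kg/day

182.26 kg/day


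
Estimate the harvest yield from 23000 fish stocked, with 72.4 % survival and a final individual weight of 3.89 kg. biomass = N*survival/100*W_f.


Survivors = 23000 * 72.4/100 = 16652 fish
Harvest biomass = survivors * W_f = 16652 * 3.89 = 64776.28 kg

64776.28 kg
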